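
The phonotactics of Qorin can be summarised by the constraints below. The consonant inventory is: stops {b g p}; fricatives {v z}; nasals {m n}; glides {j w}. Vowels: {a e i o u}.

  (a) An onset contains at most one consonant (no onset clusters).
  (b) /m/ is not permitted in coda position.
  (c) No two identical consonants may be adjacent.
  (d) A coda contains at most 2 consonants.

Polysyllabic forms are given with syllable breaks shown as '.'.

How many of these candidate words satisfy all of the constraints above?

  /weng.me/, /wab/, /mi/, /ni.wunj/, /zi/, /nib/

/weng.me/ — σ1 onset /w/, coda /ng/ (2C) ok; σ2 onset /m/, coda /∅/ ok → permitted
/wab/ — σ1 onset /w/, coda /b/ ok → permitted
/mi/ — σ1 onset /m/, coda /∅/ ok → permitted
/ni.wunj/ — σ1 onset /n/, coda /∅/ ok; σ2 onset /w/, coda /nj/ (2C) ok → permitted
/zi/ — σ1 onset /z/, coda /∅/ ok → permitted
/nib/ — σ1 onset /n/, coda /b/ ok → permitted
Permitted: /weng.me/, /wab/, /mi/, /ni.wunj/, /zi/, /nib/ → 6.

6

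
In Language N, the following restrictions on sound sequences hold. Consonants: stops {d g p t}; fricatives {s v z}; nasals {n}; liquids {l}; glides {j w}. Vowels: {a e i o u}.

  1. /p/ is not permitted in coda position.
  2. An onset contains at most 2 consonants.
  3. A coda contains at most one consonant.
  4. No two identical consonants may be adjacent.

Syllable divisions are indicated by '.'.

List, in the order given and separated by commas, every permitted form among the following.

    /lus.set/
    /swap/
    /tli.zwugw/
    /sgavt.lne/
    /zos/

/lus.set/ — violates constraint 4: adjacent identical consonants /ss/ → not permitted
/swap/ — violates constraint 1: syllable 1 coda contains /p/ → not permitted
/tli.zwugw/ — violates constraint 3: syllable 2 coda /gw/ has 2 consonants (> 1) → not permitted
/sgavt.lne/ — violates constraint 3: syllable 1 coda /vt/ has 2 consonants (> 1) → not permitted
/zos/ — σ1 onset /z/, coda /s/ ok → permitted

/zos/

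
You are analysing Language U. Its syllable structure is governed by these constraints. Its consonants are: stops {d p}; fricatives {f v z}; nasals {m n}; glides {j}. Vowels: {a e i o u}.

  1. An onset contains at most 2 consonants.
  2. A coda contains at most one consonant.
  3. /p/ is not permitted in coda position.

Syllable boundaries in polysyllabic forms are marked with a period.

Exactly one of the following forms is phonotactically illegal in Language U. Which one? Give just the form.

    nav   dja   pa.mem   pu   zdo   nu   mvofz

mvofz

nav — σ1 onset /n/, coda /v/ ok → phonotactically legal
dja — σ1 onset /dj/ (2C), coda /∅/ ok → phonotactically legal
pa.mem — σ1 onset /p/, coda /∅/ ok; σ2 onset /m/, coda /m/ ok → phonotactically legal
pu — σ1 onset /p/, coda /∅/ ok → phonotactically legal
zdo — σ1 onset /zd/ (2C), coda /∅/ ok → phonotactically legal
nu — σ1 onset /n/, coda /∅/ ok → phonotactically legal
mvofz — violates constraint 2: syllable 1 coda /fz/ has 2 consonants (> 1) → phonotactically illegal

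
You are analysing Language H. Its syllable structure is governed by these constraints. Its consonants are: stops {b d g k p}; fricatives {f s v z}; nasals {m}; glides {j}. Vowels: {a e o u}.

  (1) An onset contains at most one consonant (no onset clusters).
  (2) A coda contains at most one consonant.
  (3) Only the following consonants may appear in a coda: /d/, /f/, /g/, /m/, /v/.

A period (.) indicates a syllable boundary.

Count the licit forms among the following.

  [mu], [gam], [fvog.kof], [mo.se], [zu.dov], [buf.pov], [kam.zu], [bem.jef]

7

[mu] — σ1 onset /m/, coda /∅/ ok → licit
[gam] — σ1 onset /g/, coda /m/ ok → licit
[fvog.kof] — violates constraint 1: syllable 1 onset /fv/ has 2 consonants (> 1) → illicit
[mo.se] — σ1 onset /m/, coda /∅/ ok; σ2 onset /s/, coda /∅/ ok → licit
[zu.dov] — σ1 onset /z/, coda /∅/ ok; σ2 onset /d/, coda /v/ ok → licit
[buf.pov] — σ1 onset /b/, coda /f/ ok; σ2 onset /p/, coda /v/ ok → licit
[kam.zu] — σ1 onset /k/, coda /m/ ok; σ2 onset /z/, coda /∅/ ok → licit
[bem.jef] — σ1 onset /b/, coda /m/ ok; σ2 onset /j/, coda /f/ ok → licit
Licit: [mu], [gam], [mo.se], [zu.dov], [buf.pov], [kam.zu], [bem.jef] → 7.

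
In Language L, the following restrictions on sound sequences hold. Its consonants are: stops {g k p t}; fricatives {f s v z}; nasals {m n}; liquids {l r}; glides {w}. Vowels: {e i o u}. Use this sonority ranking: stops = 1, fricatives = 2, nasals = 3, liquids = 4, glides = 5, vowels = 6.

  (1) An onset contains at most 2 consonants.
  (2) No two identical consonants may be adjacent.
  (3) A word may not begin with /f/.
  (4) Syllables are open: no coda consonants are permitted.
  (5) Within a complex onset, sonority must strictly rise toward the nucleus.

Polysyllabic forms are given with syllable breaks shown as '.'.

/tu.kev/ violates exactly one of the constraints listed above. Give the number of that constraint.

/tu.kev/: syllable 2 coda /v/ has 1 consonant (> 0).
This is a violation of constraint 4: "Syllables are open: no coda consonants are permitted."
The remaining constraints (1, 2, 3, 5) are satisfied.

4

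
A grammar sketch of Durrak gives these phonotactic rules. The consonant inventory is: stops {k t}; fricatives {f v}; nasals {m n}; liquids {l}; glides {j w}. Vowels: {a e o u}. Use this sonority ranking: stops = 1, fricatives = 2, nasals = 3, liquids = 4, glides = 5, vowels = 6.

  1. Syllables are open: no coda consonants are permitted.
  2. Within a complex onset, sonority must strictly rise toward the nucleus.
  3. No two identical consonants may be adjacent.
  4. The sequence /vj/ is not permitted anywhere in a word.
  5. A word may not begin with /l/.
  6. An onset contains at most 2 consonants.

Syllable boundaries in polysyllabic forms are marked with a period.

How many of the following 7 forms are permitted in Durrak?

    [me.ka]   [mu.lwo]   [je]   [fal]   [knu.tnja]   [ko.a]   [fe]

[me.ka] — σ1 onset /m/, coda /∅/ ok; σ2 onset /k/, coda /∅/ ok → permitted
[mu.lwo] — σ1 onset /m/, coda /∅/ ok; σ2 onset /lw/ (4→5 rises), coda /∅/ ok → permitted
[je] — σ1 onset /j/, coda /∅/ ok → permitted
[fal] — violates constraint 1: syllable 1 coda /l/ has 1 consonant (> 0) → not permitted
[knu.tnja] — violates constraint 6: syllable 2 onset /tnj/ has 3 consonants (> 2) → not permitted
[ko.a] — σ1 onset /k/, coda /∅/ ok; σ2 onset /∅/, coda /∅/ ok → permitted
[fe] — σ1 onset /f/, coda /∅/ ok → permitted
Permitted: [me.ka], [mu.lwo], [je], [ko.a], [fe] → 5.

5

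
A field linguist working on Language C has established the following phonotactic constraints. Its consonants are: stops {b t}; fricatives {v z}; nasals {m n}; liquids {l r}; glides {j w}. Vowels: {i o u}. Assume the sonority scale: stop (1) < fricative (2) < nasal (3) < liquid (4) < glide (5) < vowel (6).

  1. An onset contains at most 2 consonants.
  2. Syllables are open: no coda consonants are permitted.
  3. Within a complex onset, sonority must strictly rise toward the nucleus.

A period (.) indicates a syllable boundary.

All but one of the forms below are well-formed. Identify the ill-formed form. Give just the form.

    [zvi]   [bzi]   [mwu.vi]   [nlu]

[zvi]

[zvi] — violates constraint 3: syllable 1 onset /zv/: /z/ (fricative, 2) → /v/ (fricative, 2) does not rise → ill-formed
[bzi] — σ1 onset /bz/ (1→2 rises), coda /∅/ ok → well-formed
[mwu.vi] — σ1 onset /mw/ (3→5 rises), coda /∅/ ok; σ2 onset /v/, coda /∅/ ok → well-formed
[nlu] — σ1 onset /nl/ (3→4 rises), coda /∅/ ok → well-formed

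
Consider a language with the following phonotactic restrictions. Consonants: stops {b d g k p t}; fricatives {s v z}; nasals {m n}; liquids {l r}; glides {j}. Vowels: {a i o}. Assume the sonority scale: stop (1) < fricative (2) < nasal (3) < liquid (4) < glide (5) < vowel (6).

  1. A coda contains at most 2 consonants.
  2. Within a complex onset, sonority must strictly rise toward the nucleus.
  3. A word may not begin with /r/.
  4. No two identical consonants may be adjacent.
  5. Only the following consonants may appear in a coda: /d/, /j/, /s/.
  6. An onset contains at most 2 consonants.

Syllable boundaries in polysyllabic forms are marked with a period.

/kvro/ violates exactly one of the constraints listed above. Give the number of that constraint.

/kvro/: syllable 1 onset /kvr/ has 3 consonants (> 2).
This is a violation of constraint 6: "An onset contains at most 2 consonants."
The remaining constraints (1, 2, 3, 4, 5) are satisfied.

6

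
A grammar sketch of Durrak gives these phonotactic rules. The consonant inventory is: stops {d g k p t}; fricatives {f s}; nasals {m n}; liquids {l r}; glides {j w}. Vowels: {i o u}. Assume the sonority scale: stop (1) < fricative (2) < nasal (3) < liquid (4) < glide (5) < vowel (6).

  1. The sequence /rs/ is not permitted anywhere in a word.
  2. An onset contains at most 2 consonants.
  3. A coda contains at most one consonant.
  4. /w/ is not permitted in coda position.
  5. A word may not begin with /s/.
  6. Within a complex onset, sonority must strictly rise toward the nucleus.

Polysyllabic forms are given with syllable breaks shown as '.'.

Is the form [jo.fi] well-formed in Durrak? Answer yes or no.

yes

[jo.fi] — σ1 onset /j/, coda /∅/ ok; σ2 onset /f/, coda /∅/ ok → well-formed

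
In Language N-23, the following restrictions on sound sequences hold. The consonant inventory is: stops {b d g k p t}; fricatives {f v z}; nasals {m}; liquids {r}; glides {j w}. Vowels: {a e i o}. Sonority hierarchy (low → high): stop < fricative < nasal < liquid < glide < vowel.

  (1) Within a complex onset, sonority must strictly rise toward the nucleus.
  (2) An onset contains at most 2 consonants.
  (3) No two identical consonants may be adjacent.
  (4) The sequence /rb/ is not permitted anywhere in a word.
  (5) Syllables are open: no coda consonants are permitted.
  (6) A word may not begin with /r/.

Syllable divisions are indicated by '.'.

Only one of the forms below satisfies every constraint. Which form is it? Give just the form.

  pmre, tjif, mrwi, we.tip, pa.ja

pa.ja

pmre — violates constraint 2: syllable 1 onset /pmr/ has 3 consonants (> 2) → illicit
tjif — violates constraint 5: syllable 1 coda /f/ has 1 consonant (> 0) → illicit
mrwi — violates constraint 2: syllable 1 onset /mrw/ has 3 consonants (> 2) → illicit
we.tip — violates constraint 5: syllable 2 coda /p/ has 1 consonant (> 0) → illicit
pa.ja — σ1 onset /p/, coda /∅/ ok; σ2 onset /j/, coda /∅/ ok → licit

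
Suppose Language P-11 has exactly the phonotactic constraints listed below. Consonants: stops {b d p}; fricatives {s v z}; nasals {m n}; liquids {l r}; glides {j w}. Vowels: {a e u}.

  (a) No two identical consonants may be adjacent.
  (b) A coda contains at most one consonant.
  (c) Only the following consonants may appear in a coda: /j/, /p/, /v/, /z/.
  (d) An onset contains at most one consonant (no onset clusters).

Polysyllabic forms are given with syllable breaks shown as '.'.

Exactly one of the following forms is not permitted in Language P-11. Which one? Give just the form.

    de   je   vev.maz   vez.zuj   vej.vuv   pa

vez.zuj

de — σ1 onset /d/, coda /∅/ ok → permitted
je — σ1 onset /j/, coda /∅/ ok → permitted
vev.maz — σ1 onset /v/, coda /v/ ok; σ2 onset /m/, coda /z/ ok → permitted
vez.zuj — violates constraint (a): adjacent identical consonants /zz/ → not permitted
vej.vuv — σ1 onset /v/, coda /j/ ok; σ2 onset /v/, coda /v/ ok → permitted
pa — σ1 onset /p/, coda /∅/ ok → permitted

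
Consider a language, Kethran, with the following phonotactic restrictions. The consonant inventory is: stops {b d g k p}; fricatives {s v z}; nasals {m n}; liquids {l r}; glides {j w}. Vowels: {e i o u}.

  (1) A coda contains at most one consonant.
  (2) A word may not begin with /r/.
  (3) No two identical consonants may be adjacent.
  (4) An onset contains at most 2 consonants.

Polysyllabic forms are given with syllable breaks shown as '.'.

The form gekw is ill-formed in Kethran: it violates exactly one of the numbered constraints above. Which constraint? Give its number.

gekw: syllable 1 coda /kw/ has 2 consonants (> 1).
This is a violation of constraint 1: "A coda contains at most one consonant."
The remaining constraints (2, 3, 4) are satisfied.

1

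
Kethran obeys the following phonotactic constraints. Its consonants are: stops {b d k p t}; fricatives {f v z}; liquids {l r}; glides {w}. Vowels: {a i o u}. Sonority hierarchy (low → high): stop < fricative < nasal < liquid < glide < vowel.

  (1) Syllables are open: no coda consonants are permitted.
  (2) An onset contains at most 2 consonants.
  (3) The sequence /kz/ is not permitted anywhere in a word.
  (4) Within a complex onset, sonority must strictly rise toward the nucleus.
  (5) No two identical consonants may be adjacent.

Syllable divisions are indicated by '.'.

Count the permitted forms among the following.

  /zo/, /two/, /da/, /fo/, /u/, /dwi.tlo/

/zo/ — σ1 onset /z/, coda /∅/ ok → permitted
/two/ — σ1 onset /tw/ (1→5 rises), coda /∅/ ok → permitted
/da/ — σ1 onset /d/, coda /∅/ ok → permitted
/fo/ — σ1 onset /f/, coda /∅/ ok → permitted
/u/ — σ1 onset /∅/, coda /∅/ ok → permitted
/dwi.tlo/ — σ1 onset /dw/ (1→5 rises), coda /∅/ ok; σ2 onset /tl/ (1→4 rises), coda /∅/ ok → permitted
Permitted: /zo/, /two/, /da/, /fo/, /u/, /dwi.tlo/ → 6.

6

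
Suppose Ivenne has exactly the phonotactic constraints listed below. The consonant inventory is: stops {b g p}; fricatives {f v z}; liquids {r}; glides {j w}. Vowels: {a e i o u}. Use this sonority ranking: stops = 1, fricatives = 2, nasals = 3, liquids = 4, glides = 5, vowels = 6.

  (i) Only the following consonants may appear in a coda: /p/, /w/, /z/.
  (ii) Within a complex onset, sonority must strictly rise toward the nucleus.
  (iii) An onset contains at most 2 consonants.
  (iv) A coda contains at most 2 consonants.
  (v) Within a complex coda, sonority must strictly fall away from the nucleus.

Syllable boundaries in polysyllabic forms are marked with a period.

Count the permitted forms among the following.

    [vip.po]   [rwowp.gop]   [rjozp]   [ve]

[vip.po] — σ1 onset /v/, coda /p/ ok; σ2 onset /p/, coda /∅/ ok → permitted
[rwowp.gop] — σ1 onset /rw/ (4→5 rises), coda /wp/ (5→1 falls) ok; σ2 onset /g/, coda /p/ ok → permitted
[rjozp] — σ1 onset /rj/ (4→5 rises), coda /zp/ (2→1 falls) ok → permitted
[ve] — σ1 onset /v/, coda /∅/ ok → permitted
Permitted: [vip.po], [rwowp.gop], [rjozp], [ve] → 4.

4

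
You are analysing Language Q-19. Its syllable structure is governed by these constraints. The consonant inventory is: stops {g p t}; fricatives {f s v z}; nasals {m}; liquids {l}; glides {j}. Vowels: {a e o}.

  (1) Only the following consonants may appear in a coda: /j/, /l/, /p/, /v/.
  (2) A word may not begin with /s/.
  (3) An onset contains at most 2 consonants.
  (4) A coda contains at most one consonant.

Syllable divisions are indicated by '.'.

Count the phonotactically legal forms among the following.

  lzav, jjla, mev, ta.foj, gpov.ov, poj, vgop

lzav — σ1 onset /lz/ (2C), coda /v/ ok → phonotactically legal
jjla — violates constraint 3: syllable 1 onset /jjl/ has 3 consonants (> 2) → phonotactically illegal
mev — σ1 onset /m/, coda /v/ ok → phonotactically legal
ta.foj — σ1 onset /t/, coda /∅/ ok; σ2 onset /f/, coda /j/ ok → phonotactically legal
gpov.ov — σ1 onset /gp/ (2C), coda /v/ ok; σ2 onset /∅/, coda /v/ ok → phonotactically legal
poj — σ1 onset /p/, coda /j/ ok → phonotactically legal
vgop — σ1 onset /vg/ (2C), coda /p/ ok → phonotactically legal
Phonotactically legal: lzav, mev, ta.foj, gpov.ov, poj, vgop → 6.

6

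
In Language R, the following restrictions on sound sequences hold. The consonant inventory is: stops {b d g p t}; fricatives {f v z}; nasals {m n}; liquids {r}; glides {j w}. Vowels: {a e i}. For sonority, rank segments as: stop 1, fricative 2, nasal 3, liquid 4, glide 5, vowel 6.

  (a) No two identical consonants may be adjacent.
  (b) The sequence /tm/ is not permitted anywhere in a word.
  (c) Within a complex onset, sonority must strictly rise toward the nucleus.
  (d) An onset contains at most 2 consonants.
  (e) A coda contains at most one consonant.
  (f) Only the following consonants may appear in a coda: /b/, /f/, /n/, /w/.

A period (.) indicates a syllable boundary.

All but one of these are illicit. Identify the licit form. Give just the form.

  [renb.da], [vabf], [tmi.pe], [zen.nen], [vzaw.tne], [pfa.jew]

[pfa.jew]

[renb.da] — violates constraint (e): syllable 1 coda /nb/ has 2 consonants (> 1) → illicit
[vabf] — violates constraint (e): syllable 1 coda /bf/ has 2 consonants (> 1) → illicit
[tmi.pe] — violates constraint (b): contains banned sequence /tm/ → illicit
[zen.nen] — violates constraint (a): adjacent identical consonants /nn/ → illicit
[vzaw.tne] — violates constraint (c): syllable 1 onset /vz/: /v/ (fricative, 2) → /z/ (fricative, 2) does not rise → illicit
[pfa.jew] — σ1 onset /pf/ (1→2 rises), coda /∅/ ok; σ2 onset /j/, coda /w/ ok → licit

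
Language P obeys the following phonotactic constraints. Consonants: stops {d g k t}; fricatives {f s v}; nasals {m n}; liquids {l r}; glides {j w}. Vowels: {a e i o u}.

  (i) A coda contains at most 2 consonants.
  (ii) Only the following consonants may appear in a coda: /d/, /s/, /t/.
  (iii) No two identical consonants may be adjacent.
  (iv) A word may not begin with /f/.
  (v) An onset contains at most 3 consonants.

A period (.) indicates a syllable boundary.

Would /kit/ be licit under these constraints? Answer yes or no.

/kit/ — σ1 onset /k/, coda /t/ ok → licit

yes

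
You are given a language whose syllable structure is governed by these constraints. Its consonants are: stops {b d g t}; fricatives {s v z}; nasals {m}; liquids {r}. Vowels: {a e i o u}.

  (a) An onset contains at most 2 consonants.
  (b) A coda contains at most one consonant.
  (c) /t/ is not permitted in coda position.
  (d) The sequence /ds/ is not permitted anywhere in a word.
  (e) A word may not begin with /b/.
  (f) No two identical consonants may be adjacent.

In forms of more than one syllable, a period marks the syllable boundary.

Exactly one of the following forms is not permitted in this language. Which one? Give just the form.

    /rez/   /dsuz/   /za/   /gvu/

/rez/ — σ1 onset /r/, coda /z/ ok → permitted
/dsuz/ — violates constraint (d): contains banned sequence /ds/ → not permitted
/za/ — σ1 onset /z/, coda /∅/ ok → permitted
/gvu/ — σ1 onset /gv/ (2C), coda /∅/ ok → permitted

/dsuz/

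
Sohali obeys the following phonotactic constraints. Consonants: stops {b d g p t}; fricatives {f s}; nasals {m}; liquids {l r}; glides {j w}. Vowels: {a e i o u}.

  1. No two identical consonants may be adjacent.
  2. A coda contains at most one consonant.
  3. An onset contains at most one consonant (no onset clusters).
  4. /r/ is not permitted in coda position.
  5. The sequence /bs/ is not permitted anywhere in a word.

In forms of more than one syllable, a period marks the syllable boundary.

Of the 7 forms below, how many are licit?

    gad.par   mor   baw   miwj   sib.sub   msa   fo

2

gad.par — violates constraint 4: syllable 2 coda contains /r/ → illicit
mor — violates constraint 4: syllable 1 coda contains /r/ → illicit
baw — σ1 onset /b/, coda /w/ ok → licit
miwj — violates constraint 2: syllable 1 coda /wj/ has 2 consonants (> 1) → illicit
sib.sub — violates constraint 5: contains banned sequence /bs/ → illicit
msa — violates constraint 3: syllable 1 onset /ms/ has 2 consonants (> 1) → illicit
fo — σ1 onset /f/, coda /∅/ ok → licit
Licit: baw, fo → 2.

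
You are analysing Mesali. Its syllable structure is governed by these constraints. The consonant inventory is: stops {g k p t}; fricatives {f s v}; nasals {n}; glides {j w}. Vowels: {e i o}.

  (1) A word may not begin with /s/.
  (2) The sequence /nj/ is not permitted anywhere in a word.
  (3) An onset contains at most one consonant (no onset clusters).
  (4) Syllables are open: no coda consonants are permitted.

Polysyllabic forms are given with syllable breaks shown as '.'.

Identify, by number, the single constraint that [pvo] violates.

3

[pvo]: syllable 1 onset /pv/ has 2 consonants (> 1).
This is a violation of constraint 3: "An onset contains at most one consonant (no onset clusters)."
The remaining constraints (1, 2, 4) are satisfied.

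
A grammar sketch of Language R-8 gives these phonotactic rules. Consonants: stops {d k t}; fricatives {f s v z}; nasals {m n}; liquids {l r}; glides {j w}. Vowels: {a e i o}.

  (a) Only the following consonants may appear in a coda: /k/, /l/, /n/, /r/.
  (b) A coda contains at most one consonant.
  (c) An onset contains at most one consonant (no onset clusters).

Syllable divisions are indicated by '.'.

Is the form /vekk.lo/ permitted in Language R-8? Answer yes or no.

/vekk.lo/ — violates constraint (b): syllable 1 coda /kk/ has 2 consonants (> 1) → not permitted

no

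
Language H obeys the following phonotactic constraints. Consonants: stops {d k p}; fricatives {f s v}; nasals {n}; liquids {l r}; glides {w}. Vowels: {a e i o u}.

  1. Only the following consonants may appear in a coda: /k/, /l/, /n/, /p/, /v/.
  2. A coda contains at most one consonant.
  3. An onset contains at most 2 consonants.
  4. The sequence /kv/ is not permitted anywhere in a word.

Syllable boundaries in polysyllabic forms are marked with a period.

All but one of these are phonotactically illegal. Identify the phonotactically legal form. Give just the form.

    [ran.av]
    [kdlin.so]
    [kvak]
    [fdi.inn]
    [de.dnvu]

[ran.av] — σ1 onset /r/, coda /n/ ok; σ2 onset /∅/, coda /v/ ok → phonotactically legal
[kdlin.so] — violates constraint 3: syllable 1 onset /kdl/ has 3 consonants (> 2) → phonotactically illegal
[kvak] — violates constraint 4: contains banned sequence /kv/ → phonotactically illegal
[fdi.inn] — violates constraint 2: syllable 2 coda /nn/ has 2 consonants (> 1) → phonotactically illegal
[de.dnvu] — violates constraint 3: syllable 2 onset /dnv/ has 3 consonants (> 2) → phonotactically illegal

[ran.av]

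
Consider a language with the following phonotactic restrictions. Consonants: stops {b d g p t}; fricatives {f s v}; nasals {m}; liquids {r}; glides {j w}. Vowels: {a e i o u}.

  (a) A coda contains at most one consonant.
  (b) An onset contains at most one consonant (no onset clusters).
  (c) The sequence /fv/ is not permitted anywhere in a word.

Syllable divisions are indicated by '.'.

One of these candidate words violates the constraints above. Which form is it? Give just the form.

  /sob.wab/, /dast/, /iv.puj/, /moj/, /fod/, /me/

/dast/

/sob.wab/ — σ1 onset /s/, coda /b/ ok; σ2 onset /w/, coda /b/ ok → permitted
/dast/ — violates constraint (a): syllable 1 coda /st/ has 2 consonants (> 1) → not permitted
/iv.puj/ — σ1 onset /∅/, coda /v/ ok; σ2 onset /p/, coda /j/ ok → permitted
/moj/ — σ1 onset /m/, coda /j/ ok → permitted
/fod/ — σ1 onset /f/, coda /d/ ok → permitted
/me/ — σ1 onset /m/, coda /∅/ ok → permitted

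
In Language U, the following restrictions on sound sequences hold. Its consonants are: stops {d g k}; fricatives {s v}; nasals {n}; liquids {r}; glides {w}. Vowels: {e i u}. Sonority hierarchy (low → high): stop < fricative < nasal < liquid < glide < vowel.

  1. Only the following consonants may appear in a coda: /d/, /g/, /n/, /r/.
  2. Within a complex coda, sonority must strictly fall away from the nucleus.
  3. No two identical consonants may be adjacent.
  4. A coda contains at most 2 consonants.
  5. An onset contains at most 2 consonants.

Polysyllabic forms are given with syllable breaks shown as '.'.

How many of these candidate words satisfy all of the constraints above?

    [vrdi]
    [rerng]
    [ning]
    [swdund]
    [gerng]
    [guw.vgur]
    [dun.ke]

[vrdi] — violates constraint 5: syllable 1 onset /vrd/ has 3 consonants (> 2) → illicit
[rerng] — violates constraint 4: syllable 1 coda /rng/ has 3 consonants (> 2) → illicit
[ning] — σ1 onset /n/, coda /ng/ (3→1 falls) ok → licit
[swdund] — violates constraint 5: syllable 1 onset /swd/ has 3 consonants (> 2) → illicit
[gerng] — violates constraint 4: syllable 1 coda /rng/ has 3 consonants (> 2) → illicit
[guw.vgur] — violates constraint 1: syllable 1 coda contains /w/, which is not a licensed coda consonant → illicit
[dun.ke] — σ1 onset /d/, coda /n/ ok; σ2 onset /k/, coda /∅/ ok → licit
Licit: [ning], [dun.ke] → 2.

2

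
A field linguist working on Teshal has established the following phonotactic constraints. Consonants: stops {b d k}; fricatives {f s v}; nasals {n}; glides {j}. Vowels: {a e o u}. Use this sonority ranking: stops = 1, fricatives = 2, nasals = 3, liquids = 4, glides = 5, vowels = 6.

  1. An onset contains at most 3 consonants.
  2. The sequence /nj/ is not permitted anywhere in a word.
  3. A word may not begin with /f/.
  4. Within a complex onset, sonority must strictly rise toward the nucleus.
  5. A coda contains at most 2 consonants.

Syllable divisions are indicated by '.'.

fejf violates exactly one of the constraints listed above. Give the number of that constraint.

3

fejf: word begins with /f/.
This is a violation of constraint 3: "A word may not begin with /f/."
The remaining constraints (1, 2, 4, 5) are satisfied.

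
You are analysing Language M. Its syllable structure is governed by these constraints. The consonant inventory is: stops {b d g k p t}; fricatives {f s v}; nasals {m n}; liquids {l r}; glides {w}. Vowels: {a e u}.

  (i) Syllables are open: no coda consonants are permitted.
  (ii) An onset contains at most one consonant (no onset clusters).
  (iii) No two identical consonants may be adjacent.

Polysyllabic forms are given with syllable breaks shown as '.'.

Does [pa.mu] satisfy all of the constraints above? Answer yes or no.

yes

[pa.mu] — σ1 onset /p/, coda /∅/ ok; σ2 onset /m/, coda /∅/ ok → permitted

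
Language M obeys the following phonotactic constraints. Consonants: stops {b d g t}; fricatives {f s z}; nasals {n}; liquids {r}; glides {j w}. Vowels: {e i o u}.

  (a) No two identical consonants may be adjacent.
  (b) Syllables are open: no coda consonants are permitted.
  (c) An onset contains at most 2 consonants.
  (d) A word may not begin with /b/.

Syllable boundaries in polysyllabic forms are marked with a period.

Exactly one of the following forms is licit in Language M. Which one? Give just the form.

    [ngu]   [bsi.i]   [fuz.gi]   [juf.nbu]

[ngu]

[ngu] — σ1 onset /ng/ (2C), coda /∅/ ok → licit
[bsi.i] — violates constraint (d): word begins with /b/ → illicit
[fuz.gi] — violates constraint (b): syllable 1 coda /z/ has 1 consonant (> 0) → illicit
[juf.nbu] — violates constraint (b): syllable 1 coda /f/ has 1 consonant (> 0) → illicit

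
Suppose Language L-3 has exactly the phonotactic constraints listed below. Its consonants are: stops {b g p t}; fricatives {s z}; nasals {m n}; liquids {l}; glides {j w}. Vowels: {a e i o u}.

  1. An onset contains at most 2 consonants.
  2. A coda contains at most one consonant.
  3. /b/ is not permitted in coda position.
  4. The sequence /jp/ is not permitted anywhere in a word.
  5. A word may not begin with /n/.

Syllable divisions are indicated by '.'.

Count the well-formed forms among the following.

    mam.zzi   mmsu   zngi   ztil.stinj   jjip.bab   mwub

mam.zzi — σ1 onset /m/, coda /m/ ok; σ2 onset /zz/ (2C), coda /∅/ ok → well-formed
mmsu — violates constraint 1: syllable 1 onset /mms/ has 3 consonants (> 2) → ill-formed
zngi — violates constraint 1: syllable 1 onset /zng/ has 3 consonants (> 2) → ill-formed
ztil.stinj — violates constraint 2: syllable 2 coda /nj/ has 2 consonants (> 1) → ill-formed
jjip.bab — violates constraint 3: syllable 2 coda contains /b/ → ill-formed
mwub — violates constraint 3: syllable 1 coda contains /b/ → ill-formed
Well-formed: mam.zzi → 1.

1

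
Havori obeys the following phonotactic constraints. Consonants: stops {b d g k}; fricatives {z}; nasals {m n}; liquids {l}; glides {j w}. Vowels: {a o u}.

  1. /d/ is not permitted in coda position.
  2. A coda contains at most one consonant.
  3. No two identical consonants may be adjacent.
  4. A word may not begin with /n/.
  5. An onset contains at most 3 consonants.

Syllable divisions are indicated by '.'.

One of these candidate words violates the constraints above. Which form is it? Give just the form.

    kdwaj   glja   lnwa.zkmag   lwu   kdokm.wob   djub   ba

kdokm.wob

kdwaj — σ1 onset /kdw/ (3C), coda /j/ ok → permitted
glja — σ1 onset /glj/ (3C), coda /∅/ ok → permitted
lnwa.zkmag — σ1 onset /lnw/ (3C), coda /∅/ ok; σ2 onset /zkm/ (3C), coda /g/ ok → permitted
lwu — σ1 onset /lw/ (2C), coda /∅/ ok → permitted
kdokm.wob — violates constraint 2: syllable 1 coda /km/ has 2 consonants (> 1) → not permitted
djub — σ1 onset /dj/ (2C), coda /b/ ok → permitted
ba — σ1 onset /b/, coda /∅/ ok → permitted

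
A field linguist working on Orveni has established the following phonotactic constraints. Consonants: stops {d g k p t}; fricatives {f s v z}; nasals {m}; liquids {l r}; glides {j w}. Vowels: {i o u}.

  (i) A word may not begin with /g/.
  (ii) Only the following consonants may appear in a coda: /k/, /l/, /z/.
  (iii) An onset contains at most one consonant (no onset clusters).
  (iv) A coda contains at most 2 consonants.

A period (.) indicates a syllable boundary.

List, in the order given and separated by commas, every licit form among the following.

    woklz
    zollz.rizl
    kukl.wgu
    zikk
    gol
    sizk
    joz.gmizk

zikk, sizk

woklz — violates constraint (iv): syllable 1 coda /klz/ has 3 consonants (> 2) → illicit
zollz.rizl — violates constraint (iv): syllable 1 coda /llz/ has 3 consonants (> 2) → illicit
kukl.wgu — violates constraint (iii): syllable 2 onset /wg/ has 2 consonants (> 1) → illicit
zikk — σ1 onset /z/, coda /kk/ (2C) ok → licit
gol — violates constraint (i): word begins with /g/ → illicit
sizk — σ1 onset /s/, coda /zk/ (2C) ok → licit
joz.gmizk — violates constraint (iii): syllable 2 onset /gm/ has 2 consonants (> 1) → illicit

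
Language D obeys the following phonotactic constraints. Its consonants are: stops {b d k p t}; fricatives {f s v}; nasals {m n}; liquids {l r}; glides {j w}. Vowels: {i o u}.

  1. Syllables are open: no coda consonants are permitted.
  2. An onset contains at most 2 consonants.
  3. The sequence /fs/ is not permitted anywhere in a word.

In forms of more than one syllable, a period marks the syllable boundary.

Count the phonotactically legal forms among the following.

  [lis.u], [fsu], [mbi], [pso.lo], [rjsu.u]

[lis.u] — violates constraint 1: syllable 1 coda /s/ has 1 consonant (> 0) → phonotactically illegal
[fsu] — violates constraint 3: contains banned sequence /fs/ → phonotactically illegal
[mbi] — σ1 onset /mb/ (2C), coda /∅/ ok → phonotactically legal
[pso.lo] — σ1 onset /ps/ (2C), coda /∅/ ok; σ2 onset /l/, coda /∅/ ok → phonotactically legal
[rjsu.u] — violates constraint 2: syllable 1 onset /rjs/ has 3 consonants (> 2) → phonotactically illegal
Phonotactically legal: [mbi], [pso.lo] → 2.

2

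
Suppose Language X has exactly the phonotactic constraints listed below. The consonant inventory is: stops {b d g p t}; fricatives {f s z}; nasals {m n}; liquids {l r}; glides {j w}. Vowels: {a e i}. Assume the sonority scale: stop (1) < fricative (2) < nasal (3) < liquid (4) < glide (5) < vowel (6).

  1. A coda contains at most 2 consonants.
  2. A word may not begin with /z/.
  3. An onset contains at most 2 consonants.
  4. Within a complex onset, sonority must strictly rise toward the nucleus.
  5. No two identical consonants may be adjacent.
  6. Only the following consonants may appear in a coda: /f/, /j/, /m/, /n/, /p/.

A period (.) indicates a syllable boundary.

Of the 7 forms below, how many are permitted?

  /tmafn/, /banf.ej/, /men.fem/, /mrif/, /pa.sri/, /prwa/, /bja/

6

/tmafn/ — σ1 onset /tm/ (1→3 rises), coda /fn/ (2C) ok → permitted
/banf.ej/ — σ1 onset /b/, coda /nf/ (2C) ok; σ2 onset /∅/, coda /j/ ok → permitted
/men.fem/ — σ1 onset /m/, coda /n/ ok; σ2 onset /f/, coda /m/ ok → permitted
/mrif/ — σ1 onset /mr/ (3→4 rises), coda /f/ ok → permitted
/pa.sri/ — σ1 onset /p/, coda /∅/ ok; σ2 onset /sr/ (2→4 rises), coda /∅/ ok → permitted
/prwa/ — violates constraint 3: syllable 1 onset /prw/ has 3 consonants (> 2) → not permitted
/bja/ — σ1 onset /bj/ (1→5 rises), coda /∅/ ok → permitted
Permitted: /tmafn/, /banf.ej/, /men.fem/, /mrif/, /pa.sri/, /bja/ → 6.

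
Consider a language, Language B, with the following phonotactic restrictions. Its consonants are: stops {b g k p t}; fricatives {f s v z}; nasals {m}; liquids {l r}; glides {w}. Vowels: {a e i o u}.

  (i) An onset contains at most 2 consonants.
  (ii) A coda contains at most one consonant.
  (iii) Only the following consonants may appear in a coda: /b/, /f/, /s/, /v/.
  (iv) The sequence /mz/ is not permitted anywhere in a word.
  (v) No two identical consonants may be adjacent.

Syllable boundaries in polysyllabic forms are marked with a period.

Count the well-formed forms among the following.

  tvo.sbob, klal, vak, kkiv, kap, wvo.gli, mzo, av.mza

tvo.sbob — σ1 onset /tv/ (2C), coda /∅/ ok; σ2 onset /sb/ (2C), coda /b/ ok → well-formed
klal — violates constraint (iii): syllable 1 coda contains /l/, which is not a licensed coda consonant → ill-formed
vak — violates constraint (iii): syllable 1 coda contains /k/, which is not a licensed coda consonant → ill-formed
kkiv — violates constraint (v): adjacent identical consonants /kk/ → ill-formed
kap — violates constraint (iii): syllable 1 coda contains /p/, which is not a licensed coda consonant → ill-formed
wvo.gli — σ1 onset /wv/ (2C), coda /∅/ ok; σ2 onset /gl/ (2C), coda /∅/ ok → well-formed
mzo — violates constraint (iv): contains banned sequence /mz/ → ill-formed
av.mza — violates constraint (iv): contains banned sequence /mz/ → ill-formed
Well-formed: tvo.sbob, wvo.gli → 2.

2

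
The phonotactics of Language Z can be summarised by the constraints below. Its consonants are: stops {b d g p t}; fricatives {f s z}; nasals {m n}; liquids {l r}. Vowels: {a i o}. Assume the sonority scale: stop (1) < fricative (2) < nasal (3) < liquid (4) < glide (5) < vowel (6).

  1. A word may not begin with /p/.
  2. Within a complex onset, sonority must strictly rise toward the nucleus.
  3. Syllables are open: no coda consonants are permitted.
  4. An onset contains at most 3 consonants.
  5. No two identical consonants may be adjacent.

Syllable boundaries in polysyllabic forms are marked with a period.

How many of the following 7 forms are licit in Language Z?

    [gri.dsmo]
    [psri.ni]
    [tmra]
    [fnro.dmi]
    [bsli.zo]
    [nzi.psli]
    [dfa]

5

[gri.dsmo] — σ1 onset /gr/ (1→4 rises), coda /∅/ ok; σ2 onset /dsm/ (1→2→3 rises), coda /∅/ ok → licit
[psri.ni] — violates constraint 1: word begins with /p/ → illicit
[tmra] — σ1 onset /tmr/ (1→3→4 rises), coda /∅/ ok → licit
[fnro.dmi] — σ1 onset /fnr/ (2→3→4 rises), coda /∅/ ok; σ2 onset /dm/ (1→3 rises), coda /∅/ ok → licit
[bsli.zo] — σ1 onset /bsl/ (1→2→4 rises), coda /∅/ ok; σ2 onset /z/, coda /∅/ ok → licit
[nzi.psli] — violates constraint 2: syllable 1 onset /nz/: /n/ (nasal, 3) → /z/ (fricative, 2) does not rise → illicit
[dfa] — σ1 onset /df/ (1→2 rises), coda /∅/ ok → licit
Licit: [gri.dsmo], [tmra], [fnro.dmi], [bsli.zo], [dfa] → 5.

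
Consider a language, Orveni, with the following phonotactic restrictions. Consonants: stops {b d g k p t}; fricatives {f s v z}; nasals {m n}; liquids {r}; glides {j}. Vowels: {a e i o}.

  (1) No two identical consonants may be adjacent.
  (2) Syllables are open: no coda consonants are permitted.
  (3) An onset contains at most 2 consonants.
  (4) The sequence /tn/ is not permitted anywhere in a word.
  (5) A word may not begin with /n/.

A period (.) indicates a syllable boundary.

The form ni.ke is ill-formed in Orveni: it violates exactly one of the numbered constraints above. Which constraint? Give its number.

ni.ke: word begins with /n/.
This is a violation of constraint 5: "A word may not begin with /n/."
The remaining constraints (1, 2, 3, 4) are satisfied.

5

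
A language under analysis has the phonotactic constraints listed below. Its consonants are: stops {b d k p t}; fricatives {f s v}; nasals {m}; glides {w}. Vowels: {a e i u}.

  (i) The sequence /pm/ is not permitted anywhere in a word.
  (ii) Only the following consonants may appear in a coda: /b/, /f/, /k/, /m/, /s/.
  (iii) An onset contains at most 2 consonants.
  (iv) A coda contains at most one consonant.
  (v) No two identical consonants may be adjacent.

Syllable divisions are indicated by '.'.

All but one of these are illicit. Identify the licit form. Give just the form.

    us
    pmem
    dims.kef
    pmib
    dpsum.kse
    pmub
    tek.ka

us

us — σ1 onset /∅/, coda /s/ ok → licit
pmem — violates constraint (i): contains banned sequence /pm/ → illicit
dims.kef — violates constraint (iv): syllable 1 coda /ms/ has 2 consonants (> 1) → illicit
pmib — violates constraint (i): contains banned sequence /pm/ → illicit
dpsum.kse — violates constraint (iii): syllable 1 onset /dps/ has 3 consonants (> 2) → illicit
pmub — violates constraint (i): contains banned sequence /pm/ → illicit
tek.ka — violates constraint (v): adjacent identical consonants /kk/ → illicit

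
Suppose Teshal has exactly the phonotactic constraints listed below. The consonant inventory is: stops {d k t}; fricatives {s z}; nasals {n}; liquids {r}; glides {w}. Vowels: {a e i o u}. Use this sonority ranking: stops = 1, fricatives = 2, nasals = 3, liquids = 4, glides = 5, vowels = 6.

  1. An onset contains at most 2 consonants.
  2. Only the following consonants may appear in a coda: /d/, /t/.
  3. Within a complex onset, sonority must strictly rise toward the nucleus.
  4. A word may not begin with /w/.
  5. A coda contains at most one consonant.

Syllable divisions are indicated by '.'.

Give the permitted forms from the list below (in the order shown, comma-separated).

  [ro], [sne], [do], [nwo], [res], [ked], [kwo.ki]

[ro], [sne], [do], [nwo], [ked], [kwo.ki]

[ro] — σ1 onset /r/, coda /∅/ ok → permitted
[sne] — σ1 onset /sn/ (2→3 rises), coda /∅/ ok → permitted
[do] — σ1 onset /d/, coda /∅/ ok → permitted
[nwo] — σ1 onset /nw/ (3→5 rises), coda /∅/ ok → permitted
[res] — violates constraint 2: syllable 1 coda contains /s/, which is not a licensed coda consonant → not permitted
[ked] — σ1 onset /k/, coda /d/ ok → permitted
[kwo.ki] — σ1 onset /kw/ (1→5 rises), coda /∅/ ok; σ2 onset /k/, coda /∅/ ok → permitted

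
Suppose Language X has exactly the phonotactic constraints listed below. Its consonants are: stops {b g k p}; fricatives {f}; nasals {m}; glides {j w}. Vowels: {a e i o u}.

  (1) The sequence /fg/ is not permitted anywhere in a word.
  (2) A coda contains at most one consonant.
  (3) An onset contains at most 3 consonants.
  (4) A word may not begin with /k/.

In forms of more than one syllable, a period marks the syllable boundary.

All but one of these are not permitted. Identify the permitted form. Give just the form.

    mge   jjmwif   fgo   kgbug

mge

mge — σ1 onset /mg/ (2C), coda /∅/ ok → permitted
jjmwif — violates constraint 3: syllable 1 onset /jjmw/ has 4 consonants (> 3) → not permitted
fgo — violates constraint 1: contains banned sequence /fg/ → not permitted
kgbug — violates constraint 4: word begins with /k/ → not permitted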